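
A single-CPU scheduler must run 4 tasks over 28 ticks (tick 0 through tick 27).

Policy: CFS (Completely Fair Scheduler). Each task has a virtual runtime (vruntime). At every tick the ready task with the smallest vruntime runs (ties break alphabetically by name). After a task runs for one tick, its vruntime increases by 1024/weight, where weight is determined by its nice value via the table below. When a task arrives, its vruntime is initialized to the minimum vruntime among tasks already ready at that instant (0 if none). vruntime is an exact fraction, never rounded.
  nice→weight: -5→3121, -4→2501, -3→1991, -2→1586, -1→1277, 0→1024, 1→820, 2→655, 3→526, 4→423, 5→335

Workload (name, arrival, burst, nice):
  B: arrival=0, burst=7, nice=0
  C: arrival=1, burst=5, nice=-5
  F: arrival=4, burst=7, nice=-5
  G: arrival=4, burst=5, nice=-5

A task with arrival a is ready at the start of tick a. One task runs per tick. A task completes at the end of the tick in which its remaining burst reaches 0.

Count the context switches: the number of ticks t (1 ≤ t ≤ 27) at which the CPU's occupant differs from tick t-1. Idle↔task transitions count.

t=0: vr[B=0] → run B
t=1: vr[B=1 C=1] → run B
t=2: vr[B=2 C=1] → run C
t=3: vr[B=2 C=4145/3121] → run C
t=4: vr[B=2 C=5169/3121 F=5169/3121 G=5169/3121] → run C
t=5: vr[B=2 C=6193/3121 F=5169/3121 G=5169/3121] → run F
t=6: vr[B=2 C=6193/3121 F=6193/3121 G=5169/3121] → run G
t=7: vr[B=2 C=6193/3121 F=6193/3121 G=6193/3121] → run C
t=8: vr[B=2 C=7217/3121 F=6193/3121 G=6193/3121] → run F
t=9: vr[B=2 C=7217/3121 F=7217/3121 G=6193/3121] → run G
t=10: vr[B=2 C=7217/3121 F=7217/3121 G=7217/3121] → run B
t=11: vr[B=3 C=7217/3121 F=7217/3121 G=7217/3121] → run C
t=12: vr[B=3 F=7217/3121 G=7217/3121] → run F
t=13: vr[B=3 F=8241/3121 G=7217/3121] → run G
t=14: vr[B=3 F=8241/3121 G=8241/3121] → run F
t=15: vr[B=3 F=9265/3121 G=8241/3121] → run G
t=16: vr[B=3 F=9265/3121 G=9265/3121] → run F
t=17: vr[B=3 F=10289/3121 G=9265/3121] → run G
t=18: vr[B=3 F=10289/3121] → run B
t=19: vr[B=4 F=10289/3121] → run F
t=20: vr[B=4 F=11313/3121] → run F
t=21: vr[B=4] → run B
t=22: vr[B=5] → run B
t=23: vr[B=6] → run B
t=24: (idle)
t=25: (idle)
t=26: (idle)
t=27: (idle)

context switches = 18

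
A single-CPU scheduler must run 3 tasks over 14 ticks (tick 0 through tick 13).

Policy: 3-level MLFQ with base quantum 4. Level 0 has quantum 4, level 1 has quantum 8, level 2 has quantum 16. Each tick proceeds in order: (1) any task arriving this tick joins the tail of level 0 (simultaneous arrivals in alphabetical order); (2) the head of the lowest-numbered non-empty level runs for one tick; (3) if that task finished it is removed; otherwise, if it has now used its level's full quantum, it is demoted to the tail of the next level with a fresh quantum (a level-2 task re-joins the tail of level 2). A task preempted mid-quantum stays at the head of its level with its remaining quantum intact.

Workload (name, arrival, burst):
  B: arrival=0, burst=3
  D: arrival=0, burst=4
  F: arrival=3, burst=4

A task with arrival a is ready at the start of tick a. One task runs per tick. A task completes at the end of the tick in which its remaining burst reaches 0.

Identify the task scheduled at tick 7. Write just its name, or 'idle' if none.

running at tick 7 = F

t=0: L0/L1/L2 = BD/-/- → run B
t=1: L0/L1/L2 = BD/-/- → run B
t=2: L0/L1/L2 = BD/-/- → run B
t=3: L0/L1/L2 = DF/-/- → run D
t=4: L0/L1/L2 = DF/-/- → run D
t=5: L0/L1/L2 = DF/-/- → run D
t=6: L0/L1/L2 = DF/-/- → run D
t=7: L0/L1/L2 = F/-/- → run F
t=8: L0/L1/L2 = F/-/- → run F
t=9: L0/L1/L2 = F/-/- → run F
t=10: L0/L1/L2 = F/-/- → run F
t=11: (idle)
t=12: (idle)
t=13: (idle)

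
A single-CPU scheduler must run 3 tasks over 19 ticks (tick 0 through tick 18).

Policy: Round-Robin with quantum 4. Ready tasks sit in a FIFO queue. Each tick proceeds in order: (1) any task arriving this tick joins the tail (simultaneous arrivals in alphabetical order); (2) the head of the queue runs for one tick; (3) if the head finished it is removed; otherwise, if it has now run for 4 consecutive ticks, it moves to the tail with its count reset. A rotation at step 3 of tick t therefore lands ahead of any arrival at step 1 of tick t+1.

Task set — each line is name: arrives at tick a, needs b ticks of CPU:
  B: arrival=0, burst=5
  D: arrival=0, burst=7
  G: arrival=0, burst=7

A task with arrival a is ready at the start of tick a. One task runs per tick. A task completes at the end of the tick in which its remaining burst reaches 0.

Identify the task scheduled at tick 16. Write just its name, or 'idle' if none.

running at tick 16 = G

t=0: queue=[B,D,G] q_used=0 → run B
t=1: queue=[B,D,G] q_used=1 → run B
t=2: queue=[B,D,G] q_used=2 → run B
t=3: queue=[B,D,G] q_used=3 → run B
t=4: queue=[D,G,B] q_used=0 → run D
t=5: queue=[D,G,B] q_used=1 → run D
t=6: queue=[D,G,B] q_used=2 → run D
t=7: queue=[D,G,B] q_used=3 → run D
t=8: queue=[G,B,D] q_used=0 → run G
t=9: queue=[G,B,D] q_used=1 → run G
t=10: queue=[G,B,D] q_used=2 → run G
t=11: queue=[G,B,D] q_used=3 → run G
t=12: queue=[B,D,G] q_used=0 → run B
t=13: queue=[D,G] q_used=0 → run D
t=14: queue=[D,G] q_used=1 → run D
t=15: queue=[D,G] q_used=2 → run D
t=16: queue=[G] q_used=0 → run G
t=17: queue=[G] q_used=1 → run G
t=18: queue=[G] q_used=2 → run G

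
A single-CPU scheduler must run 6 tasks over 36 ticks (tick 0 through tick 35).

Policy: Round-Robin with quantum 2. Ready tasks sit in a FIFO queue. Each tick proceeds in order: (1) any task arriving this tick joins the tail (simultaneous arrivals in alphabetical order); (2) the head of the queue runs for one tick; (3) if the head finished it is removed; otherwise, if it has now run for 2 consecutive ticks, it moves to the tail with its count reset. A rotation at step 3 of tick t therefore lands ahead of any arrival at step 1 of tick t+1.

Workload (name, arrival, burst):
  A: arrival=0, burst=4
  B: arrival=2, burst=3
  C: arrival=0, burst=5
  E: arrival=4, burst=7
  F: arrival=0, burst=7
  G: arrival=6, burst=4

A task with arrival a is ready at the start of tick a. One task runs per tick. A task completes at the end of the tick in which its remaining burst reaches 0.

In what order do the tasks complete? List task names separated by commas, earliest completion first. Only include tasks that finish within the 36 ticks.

completion order = A, B, C, G, F, E

t=0: queue=[A,C,F] q_used=0 → run A
t=1: queue=[A,C,F] q_used=1 → run A
t=2: queue=[C,F,A,B] q_used=0 → run C
t=3: queue=[C,F,A,B] q_used=1 → run C
t=4: queue=[F,A,B,C,E] q_used=0 → run F
t=5: queue=[F,A,B,C,E] q_used=1 → run F
t=6: queue=[A,B,C,E,F,G] q_used=0 → run A
t=7: queue=[A,B,C,E,F,G] q_used=1 → run A
t=8: queue=[B,C,E,F,G] q_used=0 → run B
t=9: queue=[B,C,E,F,G] q_used=1 → run B
t=10: queue=[C,E,F,G,B] q_used=0 → run C
t=11: queue=[C,E,F,G,B] q_used=1 → run C
t=12: queue=[E,F,G,B,C] q_used=0 → run E
t=13: queue=[E,F,G,B,C] q_used=1 → run E
t=14: queue=[F,G,B,C,E] q_used=0 → run F
t=15: queue=[F,G,B,C,E] q_used=1 → run F
t=16: queue=[G,B,C,E,F] q_used=0 → run G
t=17: queue=[G,B,C,E,F] q_used=1 → run G
t=18: queue=[B,C,E,F,G] q_used=0 → run B
t=19: queue=[C,E,F,G] q_used=0 → run C
t=20: queue=[E,F,G] q_used=0 → run E
t=21: queue=[E,F,G] q_used=1 → run E
t=22: queue=[F,G,E] q_used=0 → run F
t=23: queue=[F,G,E] q_used=1 → run F
t=24: queue=[G,E,F] q_used=0 → run G
t=25: queue=[G,E,F] q_used=1 → run G
t=26: queue=[E,F] q_used=0 → run E
t=27: queue=[E,F] q_used=1 → run E
t=28: queue=[F,E] q_used=0 → run F
t=29: queue=[E] q_used=0 → run E
t=30: (idle)
t=31: (idle)
t=32: (idle)
t=33: (idle)
t=34: (idle)
t=35: (idle)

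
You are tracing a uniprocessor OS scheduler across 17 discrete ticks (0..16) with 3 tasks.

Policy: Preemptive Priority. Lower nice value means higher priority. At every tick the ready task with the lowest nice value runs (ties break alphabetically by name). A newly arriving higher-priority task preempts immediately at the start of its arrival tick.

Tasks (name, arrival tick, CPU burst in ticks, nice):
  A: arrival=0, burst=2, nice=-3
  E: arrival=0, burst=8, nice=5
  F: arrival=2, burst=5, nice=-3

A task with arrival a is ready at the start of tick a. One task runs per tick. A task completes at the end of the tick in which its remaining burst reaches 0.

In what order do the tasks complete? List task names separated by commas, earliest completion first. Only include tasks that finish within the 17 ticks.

completion order = A, F, E

t=0: ready={A,E} → run A
t=1: ready={A,E} → run A
t=2: ready={E,F} → run F
t=3: ready={E,F} → run F
t=4: ready={E,F} → run F
t=5: ready={E,F} → run F
t=6: ready={E,F} → run F
t=7: ready={E} → run E
t=8: ready={E} → run E
t=9: ready={E} → run E
t=10: ready={E} → run E
t=11: ready={E} → run E
t=12: ready={E} → run E
t=13: ready={E} → run E
t=14: ready={E} → run E
t=15: (idle)
t=16: (idle)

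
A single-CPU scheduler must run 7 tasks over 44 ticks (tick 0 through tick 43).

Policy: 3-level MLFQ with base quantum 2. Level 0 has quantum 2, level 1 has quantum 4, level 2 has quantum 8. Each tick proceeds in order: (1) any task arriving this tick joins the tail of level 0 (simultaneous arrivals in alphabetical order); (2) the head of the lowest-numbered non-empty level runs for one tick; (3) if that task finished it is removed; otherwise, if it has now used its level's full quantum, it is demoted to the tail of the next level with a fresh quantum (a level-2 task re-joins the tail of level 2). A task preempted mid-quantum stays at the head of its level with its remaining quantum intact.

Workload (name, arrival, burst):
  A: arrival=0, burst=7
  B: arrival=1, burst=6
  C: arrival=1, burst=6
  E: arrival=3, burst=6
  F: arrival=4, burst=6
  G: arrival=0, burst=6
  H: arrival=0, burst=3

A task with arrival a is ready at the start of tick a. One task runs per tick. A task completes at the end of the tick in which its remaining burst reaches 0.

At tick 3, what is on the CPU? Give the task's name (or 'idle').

t=0: L0/L1/L2 = AGH/-/- → run A
t=1: L0/L1/L2 = AGHBC/-/- → run A
t=2: L0/L1/L2 = GHBC/A/- → run G
t=3: L0/L1/L2 = GHBCE/A/- → run G
t=4: L0/L1/L2 = HBCEF/AG/- → run H
t=5: L0/L1/L2 = HBCEF/AG/- → run H
t=6: L0/L1/L2 = BCEF/AGH/- → run B
t=7: L0/L1/L2 = BCEF/AGH/- → run B
t=8: L0/L1/L2 = CEF/AGHB/- → run C
t=9: L0/L1/L2 = CEF/AGHB/- → run C
t=10: L0/L1/L2 = EF/AGHBC/- → run E
t=11: L0/L1/L2 = EF/AGHBC/- → run E
t=12: L0/L1/L2 = F/AGHBCE/- → run F
t=13: L0/L1/L2 = F/AGHBCE/- → run F
t=14: L0/L1/L2 = -/AGHBCEF/- → run A
t=15: L0/L1/L2 = -/AGHBCEF/- → run A
t=16: L0/L1/L2 = -/AGHBCEF/- → run A
t=17: L0/L1/L2 = -/AGHBCEF/- → run A
t=18: L0/L1/L2 = -/GHBCEF/A → run G
t=19: L0/L1/L2 = -/GHBCEF/A → run G
t=20: L0/L1/L2 = -/GHBCEF/A → run G
t=21: L0/L1/L2 = -/GHBCEF/A → run G
t=22: L0/L1/L2 = -/HBCEF/A → run H
t=23: L0/L1/L2 = -/BCEF/A → run B
t=24: L0/L1/L2 = -/BCEF/A → run B
t=25: L0/L1/L2 = -/BCEF/A → run B
t=26: L0/L1/L2 = -/BCEF/A → run B
t=27: L0/L1/L2 = -/CEF/A → run C
t=28: L0/L1/L2 = -/CEF/A → run C
t=29: L0/L1/L2 = -/CEF/A → run C
t=30: L0/L1/L2 = -/CEF/A → run C
t=31: L0/L1/L2 = -/EF/A → run E
t=32: L0/L1/L2 = -/EF/A → run E
t=33: L0/L1/L2 = -/EF/A → run E
t=34: L0/L1/L2 = -/EF/A → run E
t=35: L0/L1/L2 = -/F/A → run F
t=36: L0/L1/L2 = -/F/A → run F
t=37: L0/L1/L2 = -/F/A → run F
t=38: L0/L1/L2 = -/F/A → run F
t=39: L0/L1/L2 = -/-/A → run A
t=40: (idle)
t=41: (idle)
t=42: (idle)
t=43: (idle)

running at tick 3 = G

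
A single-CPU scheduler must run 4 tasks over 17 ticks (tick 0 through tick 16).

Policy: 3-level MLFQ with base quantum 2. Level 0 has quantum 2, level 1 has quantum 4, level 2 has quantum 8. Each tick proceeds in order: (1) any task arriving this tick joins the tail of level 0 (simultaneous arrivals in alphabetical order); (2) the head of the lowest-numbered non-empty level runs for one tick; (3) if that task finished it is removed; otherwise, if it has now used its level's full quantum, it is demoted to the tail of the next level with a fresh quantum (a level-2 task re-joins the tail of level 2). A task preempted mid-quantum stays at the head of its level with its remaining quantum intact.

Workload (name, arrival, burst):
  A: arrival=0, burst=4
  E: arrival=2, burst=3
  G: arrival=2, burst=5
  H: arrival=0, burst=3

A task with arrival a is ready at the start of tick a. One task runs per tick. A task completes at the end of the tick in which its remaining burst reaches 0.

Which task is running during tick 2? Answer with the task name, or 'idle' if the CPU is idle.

t=0: L0/L1/L2 = AH/-/- → run A
t=1: L0/L1/L2 = AH/-/- → run A
t=2: L0/L1/L2 = HEG/A/- → run H
t=3: L0/L1/L2 = HEG/A/- → run H
t=4: L0/L1/L2 = EG/AH/- → run E
t=5: L0/L1/L2 = EG/AH/- → run E
t=6: L0/L1/L2 = G/AHE/- → run G
t=7: L0/L1/L2 = G/AHE/- → run G
t=8: L0/L1/L2 = -/AHEG/- → run A
t=9: L0/L1/L2 = -/AHEG/- → run A
t=10: L0/L1/L2 = -/HEG/- → run H
t=11: L0/L1/L2 = -/EG/- → run E
t=12: L0/L1/L2 = -/G/- → run G
t=13: L0/L1/L2 = -/G/- → run G
t=14: L0/L1/L2 = -/G/- → run G
t=15: (idle)
t=16: (idle)

running at tick 2 = H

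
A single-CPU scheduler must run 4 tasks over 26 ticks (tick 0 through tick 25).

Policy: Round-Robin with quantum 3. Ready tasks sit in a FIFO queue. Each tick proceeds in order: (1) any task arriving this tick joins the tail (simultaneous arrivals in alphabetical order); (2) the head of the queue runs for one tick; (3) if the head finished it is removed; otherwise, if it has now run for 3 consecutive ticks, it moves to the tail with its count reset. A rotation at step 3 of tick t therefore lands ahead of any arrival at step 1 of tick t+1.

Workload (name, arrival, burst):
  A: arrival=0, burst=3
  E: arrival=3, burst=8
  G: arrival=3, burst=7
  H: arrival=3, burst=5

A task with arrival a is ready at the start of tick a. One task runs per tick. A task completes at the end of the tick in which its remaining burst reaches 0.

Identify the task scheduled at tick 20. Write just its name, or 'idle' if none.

t=0: queue=[A] q_used=0 → run A
t=1: queue=[A] q_used=1 → run A
t=2: queue=[A] q_used=2 → run A
t=3: queue=[E,G,H] q_used=0 → run E
t=4: queue=[E,G,H] q_used=1 → run E
t=5: queue=[E,G,H] q_used=2 → run E
t=6: queue=[G,H,E] q_used=0 → run G
t=7: queue=[G,H,E] q_used=1 → run G
t=8: queue=[G,H,E] q_used=2 → run G
t=9: queue=[H,E,G] q_used=0 → run H
t=10: queue=[H,E,G] q_used=1 → run H
t=11: queue=[H,E,G] q_used=2 → run H
t=12: queue=[E,G,H] q_used=0 → run E
t=13: queue=[E,G,H] q_used=1 → run E
t=14: queue=[E,G,H] q_used=2 → run E
t=15: queue=[G,H,E] q_used=0 → run G
t=16: queue=[G,H,E] q_used=1 → run G
t=17: queue=[G,H,E] q_used=2 → run G
t=18: queue=[H,E,G] q_used=0 → run H
t=19: queue=[H,E,G] q_used=1 → run H
t=20: queue=[E,G] q_used=0 → run E
t=21: queue=[E,G] q_used=1 → run E
t=22: queue=[G] q_used=0 → run G
t=23: (idle)
t=24: (idle)
t=25: (idle)

running at tick 20 = E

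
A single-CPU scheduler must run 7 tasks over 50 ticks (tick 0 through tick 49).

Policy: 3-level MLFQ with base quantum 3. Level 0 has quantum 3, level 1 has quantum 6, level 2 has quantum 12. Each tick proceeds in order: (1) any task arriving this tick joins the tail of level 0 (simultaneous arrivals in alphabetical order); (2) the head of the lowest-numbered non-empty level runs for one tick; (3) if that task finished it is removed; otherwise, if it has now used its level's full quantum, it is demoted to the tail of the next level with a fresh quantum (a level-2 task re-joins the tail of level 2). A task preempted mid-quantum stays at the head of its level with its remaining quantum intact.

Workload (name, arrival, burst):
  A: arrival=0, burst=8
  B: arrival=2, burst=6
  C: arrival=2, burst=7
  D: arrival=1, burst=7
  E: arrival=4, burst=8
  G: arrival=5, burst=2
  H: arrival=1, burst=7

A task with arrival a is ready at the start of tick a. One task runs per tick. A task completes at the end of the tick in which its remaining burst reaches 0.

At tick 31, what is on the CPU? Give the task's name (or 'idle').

running at tick 31 = H

t=0: L0/L1/L2 = A/-/- → run A
t=1: L0/L1/L2 = ADH/-/- → run A
t=2: L0/L1/L2 = ADHBC/-/- → run A
t=3: L0/L1/L2 = DHBC/A/- → run D
t=4: L0/L1/L2 = DHBCE/A/- → run D
t=5: L0/L1/L2 = DHBCEG/A/- → run D
t=6: L0/L1/L2 = HBCEG/AD/- → run H
t=7: L0/L1/L2 = HBCEG/AD/- → run H
t=8: L0/L1/L2 = HBCEG/AD/- → run H
t=9: L0/L1/L2 = BCEG/ADH/- → run B
t=10: L0/L1/L2 = BCEG/ADH/- → run B
t=11: L0/L1/L2 = BCEG/ADH/- → run B
t=12: L0/L1/L2 = CEG/ADHB/- → run C
t=13: L0/L1/L2 = CEG/ADHB/- → run C
t=14: L0/L1/L2 = CEG/ADHB/- → run C
t=15: L0/L1/L2 = EG/ADHBC/- → run E
t=16: L0/L1/L2 = EG/ADHBC/- → run E
t=17: L0/L1/L2 = EG/ADHBC/- → run E
t=18: L0/L1/L2 = G/ADHBCE/- → run G
t=19: L0/L1/L2 = G/ADHBCE/- → run G
t=20: L0/L1/L2 = -/ADHBCE/- → run A
t=21: L0/L1/L2 = -/ADHBCE/- → run A
t=22: L0/L1/L2 = -/ADHBCE/- → run A
t=23: L0/L1/L2 = -/ADHBCE/- → run A
t=24: L0/L1/L2 = -/ADHBCE/- → run A
t=25: L0/L1/L2 = -/DHBCE/- → run D
t=26: L0/L1/L2 = -/DHBCE/- → run D
t=27: L0/L1/L2 = -/DHBCE/- → run D
t=28: L0/L1/L2 = -/DHBCE/- → run D
t=29: L0/L1/L2 = -/HBCE/- → run H
t=30: L0/L1/L2 = -/HBCE/- → run H
t=31: L0/L1/L2 = -/HBCE/- → run H
t=32: L0/L1/L2 = -/HBCE/- → run H
t=33: L0/L1/L2 = -/BCE/- → run B
t=34: L0/L1/L2 = -/BCE/- → run B
t=35: L0/L1/L2 = -/BCE/- → run B
t=36: L0/L1/L2 = -/CE/- → run C
t=37: L0/L1/L2 = -/CE/- → run C
t=38: L0/L1/L2 = -/CE/- → run C
t=39: L0/L1/L2 = -/CE/- → run C
t=40: L0/L1/L2 = -/E/- → run E
t=41: L0/L1/L2 = -/E/- → run E
t=42: L0/L1/L2 = -/E/- → run E
t=43: L0/L1/L2 = -/E/- → run E
t=44: L0/L1/L2 = -/E/- → run E
t=45: (idle)
t=46: (idle)
t=47: (idle)
t=48: (idle)
t=49: (idle)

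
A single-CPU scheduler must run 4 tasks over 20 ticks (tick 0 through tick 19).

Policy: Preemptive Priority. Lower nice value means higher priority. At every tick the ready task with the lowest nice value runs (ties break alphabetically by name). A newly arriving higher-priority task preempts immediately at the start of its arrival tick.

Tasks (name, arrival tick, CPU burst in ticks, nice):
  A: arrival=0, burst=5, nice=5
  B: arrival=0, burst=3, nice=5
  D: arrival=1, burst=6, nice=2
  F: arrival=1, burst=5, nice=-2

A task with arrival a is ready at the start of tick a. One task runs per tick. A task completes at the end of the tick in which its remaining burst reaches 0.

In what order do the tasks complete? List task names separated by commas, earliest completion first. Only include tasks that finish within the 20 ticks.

completion order = F, D, A, B

t=0: ready={A,B} → run A
t=1: ready={A,B,D,F} → run F
t=2: ready={A,B,D,F} → run F
t=3: ready={A,B,D,F} → run F
t=4: ready={A,B,D,F} → run F
t=5: ready={A,B,D,F} → run F
t=6: ready={A,B,D} → run D
t=7: ready={A,B,D} → run D
t=8: ready={A,B,D} → run D
t=9: ready={A,B,D} → run D
t=10: ready={A,B,D} → run D
t=11: ready={A,B,D} → run D
t=12: ready={A,B} → run A
t=13: ready={A,B} → run A
t=14: ready={A,B} → run A
t=15: ready={A,B} → run A
t=16: ready={B} → run B
t=17: ready={B} → run B
t=18: ready={B} → run B
t=19: (idle)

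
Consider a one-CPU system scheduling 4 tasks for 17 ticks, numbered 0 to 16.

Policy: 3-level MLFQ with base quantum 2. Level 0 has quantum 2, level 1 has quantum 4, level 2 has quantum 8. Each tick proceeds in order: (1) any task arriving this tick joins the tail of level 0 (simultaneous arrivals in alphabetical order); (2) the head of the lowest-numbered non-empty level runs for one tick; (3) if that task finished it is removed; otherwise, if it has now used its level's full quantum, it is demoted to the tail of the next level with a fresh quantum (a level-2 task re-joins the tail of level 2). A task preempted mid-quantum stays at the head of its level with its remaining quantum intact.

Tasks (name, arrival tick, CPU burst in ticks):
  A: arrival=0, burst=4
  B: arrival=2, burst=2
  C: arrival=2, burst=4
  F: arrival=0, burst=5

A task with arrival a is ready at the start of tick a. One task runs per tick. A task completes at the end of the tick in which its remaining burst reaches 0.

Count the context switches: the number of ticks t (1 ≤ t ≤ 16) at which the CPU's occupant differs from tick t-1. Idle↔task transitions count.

context switches = 7

t=0: L0/L1/L2 = AF/-/- → run A
t=1: L0/L1/L2 = AF/-/- → run A
t=2: L0/L1/L2 = FBC/A/- → run F
t=3: L0/L1/L2 = FBC/A/- → run F
t=4: L0/L1/L2 = BC/AF/- → run B
t=5: L0/L1/L2 = BC/AF/- → run B
t=6: L0/L1/L2 = C/AF/- → run C
t=7: L0/L1/L2 = C/AF/- → run C
t=8: L0/L1/L2 = -/AFC/- → run A
t=9: L0/L1/L2 = -/AFC/- → run A
t=10: L0/L1/L2 = -/FC/- → run F
t=11: L0/L1/L2 = -/FC/- → run F
t=12: L0/L1/L2 = -/FC/- → run F
t=13: L0/L1/L2 = -/C/- → run C
t=14: L0/L1/L2 = -/C/- → run C
t=15: (idle)
t=16: (idle)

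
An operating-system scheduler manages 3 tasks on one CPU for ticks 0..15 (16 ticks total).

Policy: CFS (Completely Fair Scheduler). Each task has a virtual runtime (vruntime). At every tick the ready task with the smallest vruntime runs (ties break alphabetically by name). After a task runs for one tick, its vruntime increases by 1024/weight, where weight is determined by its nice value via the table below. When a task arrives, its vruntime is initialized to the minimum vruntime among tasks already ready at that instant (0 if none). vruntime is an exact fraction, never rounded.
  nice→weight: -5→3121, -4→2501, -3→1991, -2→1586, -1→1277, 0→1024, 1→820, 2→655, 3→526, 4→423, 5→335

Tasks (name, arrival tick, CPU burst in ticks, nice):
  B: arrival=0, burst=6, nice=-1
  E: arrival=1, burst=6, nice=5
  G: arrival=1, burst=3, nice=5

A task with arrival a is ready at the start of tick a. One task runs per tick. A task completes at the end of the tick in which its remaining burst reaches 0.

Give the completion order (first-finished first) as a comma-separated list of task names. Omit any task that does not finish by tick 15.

completion order = B, G, E

t=0: vr[B=0] → run B
t=1: vr[B=1024/1277 E=1024/1277 G=1024/1277] → run B
t=2: vr[B=2048/1277 E=1024/1277 G=1024/1277] → run E
t=3: vr[B=2048/1277 E=1650688/427795 G=1024/1277] → run G
t=4: vr[B=2048/1277 E=1650688/427795 G=1650688/427795] → run B
t=5: vr[B=3072/1277 E=1650688/427795 G=1650688/427795] → run B
t=6: vr[B=4096/1277 E=1650688/427795 G=1650688/427795] → run B
t=7: vr[B=5120/1277 E=1650688/427795 G=1650688/427795] → run E
t=8: vr[B=5120/1277 E=2958336/427795 G=1650688/427795] → run G
t=9: vr[B=5120/1277 E=2958336/427795 G=2958336/427795] → run B
t=10: vr[E=2958336/427795 G=2958336/427795] → run E
t=11: vr[E=4265984/427795 G=2958336/427795] → run G
t=12: vr[E=4265984/427795] → run E
t=13: vr[E=5573632/427795] → run E
t=14: vr[E=1376256/85559] → run E
t=15: (idle)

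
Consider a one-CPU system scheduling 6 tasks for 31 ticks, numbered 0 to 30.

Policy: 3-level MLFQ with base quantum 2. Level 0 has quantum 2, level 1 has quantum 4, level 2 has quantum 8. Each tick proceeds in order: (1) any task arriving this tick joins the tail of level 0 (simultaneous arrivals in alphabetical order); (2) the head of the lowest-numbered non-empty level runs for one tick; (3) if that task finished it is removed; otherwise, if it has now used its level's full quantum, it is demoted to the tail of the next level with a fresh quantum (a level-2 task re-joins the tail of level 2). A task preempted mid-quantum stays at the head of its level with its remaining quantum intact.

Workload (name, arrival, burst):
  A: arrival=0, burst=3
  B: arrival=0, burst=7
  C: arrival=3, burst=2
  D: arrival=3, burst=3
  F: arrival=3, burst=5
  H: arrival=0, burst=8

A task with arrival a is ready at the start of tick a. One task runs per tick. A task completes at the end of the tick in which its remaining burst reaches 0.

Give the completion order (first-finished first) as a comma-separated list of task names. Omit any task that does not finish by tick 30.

completion order = C, A, D, F, B, H

t=0: L0/L1/L2 = ABH/-/- → run A
t=1: L0/L1/L2 = ABH/-/- → run A
t=2: L0/L1/L2 = BH/A/- → run B
t=3: L0/L1/L2 = BHCDF/A/- → run B
t=4: L0/L1/L2 = HCDF/AB/- → run H
t=5: L0/L1/L2 = HCDF/AB/- → run H
t=6: L0/L1/L2 = CDF/ABH/- → run C
t=7: L0/L1/L2 = CDF/ABH/- → run C
t=8: L0/L1/L2 = DF/ABH/- → run D
t=9: L0/L1/L2 = DF/ABH/- → run D
t=10: L0/L1/L2 = F/ABHD/- → run F
t=11: L0/L1/L2 = F/ABHD/- → run F
t=12: L0/L1/L2 = -/ABHDF/- → run A
t=13: L0/L1/L2 = -/BHDF/- → run B
t=14: L0/L1/L2 = -/BHDF/- → run B
t=15: L0/L1/L2 = -/BHDF/- → run B
t=16: L0/L1/L2 = -/BHDF/- → run B
t=17: L0/L1/L2 = -/HDF/B → run H
t=18: L0/L1/L2 = -/HDF/B → run H
t=19: L0/L1/L2 = -/HDF/B → run H
t=20: L0/L1/L2 = -/HDF/B → run H
t=21: L0/L1/L2 = -/DF/BH → run D
t=22: L0/L1/L2 = -/F/BH → run F
t=23: L0/L1/L2 = -/F/BH → run F
t=24: L0/L1/L2 = -/F/BH → run F
t=25: L0/L1/L2 = -/-/BH → run B
t=26: L0/L1/L2 = -/-/H → run H
t=27: L0/L1/L2 = -/-/H → run H
t=28: (idle)
t=29: (idle)
t=30: (idle)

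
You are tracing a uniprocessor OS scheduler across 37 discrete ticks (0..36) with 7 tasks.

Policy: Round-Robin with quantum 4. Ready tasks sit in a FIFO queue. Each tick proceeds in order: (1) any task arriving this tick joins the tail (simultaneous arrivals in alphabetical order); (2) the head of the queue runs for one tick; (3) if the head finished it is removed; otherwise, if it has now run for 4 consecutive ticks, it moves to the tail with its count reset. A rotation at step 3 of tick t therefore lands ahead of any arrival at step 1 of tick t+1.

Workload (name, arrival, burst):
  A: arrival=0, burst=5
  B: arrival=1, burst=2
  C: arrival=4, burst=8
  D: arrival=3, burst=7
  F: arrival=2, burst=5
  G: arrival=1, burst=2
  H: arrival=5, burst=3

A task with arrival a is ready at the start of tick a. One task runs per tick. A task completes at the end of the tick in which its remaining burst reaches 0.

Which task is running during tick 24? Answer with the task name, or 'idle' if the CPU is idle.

running at tick 24 = F

t=0: queue=[A] q_used=0 → run A
t=1: queue=[A,B,G] q_used=1 → run A
t=2: queue=[A,B,G,F] q_used=2 → run A
t=3: queue=[A,B,G,F,D] q_used=3 → run A
t=4: queue=[B,G,F,D,A,C] q_used=0 → run B
t=5: queue=[B,G,F,D,A,C,H] q_used=1 → run B
t=6: queue=[G,F,D,A,C,H] q_used=0 → run G
t=7: queue=[G,F,D,A,C,H] q_used=1 → run G
t=8: queue=[F,D,A,C,H] q_used=0 → run F
t=9: queue=[F,D,A,C,H] q_used=1 → run F
t=10: queue=[F,D,A,C,H] q_used=2 → run F
t=11: queue=[F,D,A,C,H] q_used=3 → run F
t=12: queue=[D,A,C,H,F] q_used=0 → run D
t=13: queue=[D,A,C,H,F] q_used=1 → run D
t=14: queue=[D,A,C,H,F] q_used=2 → run D
t=15: queue=[D,A,C,H,F] q_used=3 → run D
t=16: queue=[A,C,H,F,D] q_used=0 → run A
t=17: queue=[C,H,F,D] q_used=0 → run C
t=18: queue=[C,H,F,D] q_used=1 → run C
t=19: queue=[C,H,F,D] q_used=2 → run C
t=20: queue=[C,H,F,D] q_used=3 → run C
t=21: queue=[H,F,D,C] q_used=0 → run H
t=22: queue=[H,F,D,C] q_used=1 → run H
t=23: queue=[H,F,D,C] q_used=2 → run H
t=24: queue=[F,D,C] q_used=0 → run F
t=25: queue=[D,C] q_used=0 → run D
t=26: queue=[D,C] q_used=1 → run D
t=27: queue=[D,C] q_used=2 → run D
t=28: queue=[C] q_used=0 → run C
t=29: queue=[C] q_used=1 → run C
t=30: queue=[C] q_used=2 → run C
t=31: queue=[C] q_used=3 → run C
t=32: (idle)
t=33: (idle)
t=34: (idle)
t=35: (idle)
t=36: (idle)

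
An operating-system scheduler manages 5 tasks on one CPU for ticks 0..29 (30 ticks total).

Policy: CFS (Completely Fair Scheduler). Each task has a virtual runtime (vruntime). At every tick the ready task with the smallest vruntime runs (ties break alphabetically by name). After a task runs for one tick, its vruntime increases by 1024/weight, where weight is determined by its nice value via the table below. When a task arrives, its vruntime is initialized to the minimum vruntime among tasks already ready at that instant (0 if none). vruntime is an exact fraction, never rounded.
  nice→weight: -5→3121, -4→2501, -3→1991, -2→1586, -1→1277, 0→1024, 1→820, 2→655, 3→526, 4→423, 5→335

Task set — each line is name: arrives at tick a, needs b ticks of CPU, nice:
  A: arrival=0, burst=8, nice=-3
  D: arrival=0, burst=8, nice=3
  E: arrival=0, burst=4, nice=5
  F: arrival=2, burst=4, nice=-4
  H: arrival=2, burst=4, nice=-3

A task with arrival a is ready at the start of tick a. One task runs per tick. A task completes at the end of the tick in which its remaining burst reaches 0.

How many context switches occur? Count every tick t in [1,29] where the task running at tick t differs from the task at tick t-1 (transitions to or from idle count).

context switches = 23

t=0: vr[A=0 D=0 E=0] → run A
t=1: vr[A=1024/1991 D=0 E=0] → run D
t=2: vr[A=1024/1991 D=512/263 E=0 F=0 H=0] → run E
t=3: vr[A=1024/1991 D=512/263 E=1024/335 F=0 H=0] → run F
t=4: vr[A=1024/1991 D=512/263 E=1024/335 F=1024/2501 H=0] → run H
t=5: vr[A=1024/1991 D=512/263 E=1024/335 F=1024/2501 H=1024/1991] → run F
t=6: vr[A=1024/1991 D=512/263 E=1024/335 F=2048/2501 H=1024/1991] → run A
t=7: vr[A=2048/1991 D=512/263 E=1024/335 F=2048/2501 H=1024/1991] → run H
t=8: vr[A=2048/1991 D=512/263 E=1024/335 F=2048/2501 H=2048/1991] → run F
t=9: vr[A=2048/1991 D=512/263 E=1024/335 F=3072/2501 H=2048/1991] → run A
t=10: vr[A=3072/1991 D=512/263 E=1024/335 F=3072/2501 H=2048/1991] → run H
t=11: vr[A=3072/1991 D=512/263 E=1024/335 F=3072/2501 H=3072/1991] → run F
t=12: vr[A=3072/1991 D=512/263 E=1024/335 H=3072/1991] → run A
t=13: vr[A=4096/1991 D=512/263 E=1024/335 H=3072/1991] → run H
t=14: vr[A=4096/1991 D=512/263 E=1024/335] → run D
t=15: vr[A=4096/1991 D=1024/263 E=1024/335] → run A
t=16: vr[A=5120/1991 D=1024/263 E=1024/335] → run A
t=17: vr[A=6144/1991 D=1024/263 E=1024/335] → run E
t=18: vr[A=6144/1991 D=1024/263 E=2048/335] → run A
t=19: vr[A=7168/1991 D=1024/263 E=2048/335] → run A
t=20: vr[D=1024/263 E=2048/335] → run D
t=21: vr[D=1536/263 E=2048/335] → run D
t=22: vr[D=2048/263 E=2048/335] → run E
t=23: vr[D=2048/263 E=3072/335] → run D
t=24: vr[D=2560/263 E=3072/335] → run E
t=25: vr[D=2560/263] → run D
t=26: vr[D=3072/263] → run D
t=27: vr[D=3584/263] → run D
t=28: (idle)
t=29: (idle)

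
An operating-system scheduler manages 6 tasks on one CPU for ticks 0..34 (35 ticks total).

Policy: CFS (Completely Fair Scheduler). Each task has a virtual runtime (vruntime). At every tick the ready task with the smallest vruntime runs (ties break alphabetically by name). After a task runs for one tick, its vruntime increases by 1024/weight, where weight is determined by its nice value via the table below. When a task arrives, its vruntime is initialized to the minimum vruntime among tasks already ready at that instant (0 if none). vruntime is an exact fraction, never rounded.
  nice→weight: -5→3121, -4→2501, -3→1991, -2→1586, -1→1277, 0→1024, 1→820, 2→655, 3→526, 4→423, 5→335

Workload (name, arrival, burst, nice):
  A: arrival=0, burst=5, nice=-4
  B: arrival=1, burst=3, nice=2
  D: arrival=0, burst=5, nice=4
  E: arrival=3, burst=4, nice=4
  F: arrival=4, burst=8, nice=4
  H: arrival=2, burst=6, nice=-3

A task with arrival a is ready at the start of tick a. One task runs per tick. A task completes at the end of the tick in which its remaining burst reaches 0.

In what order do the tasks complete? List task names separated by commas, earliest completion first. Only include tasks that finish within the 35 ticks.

t=0: vr[A=0 D=0] → run A
t=1: vr[A=1024/2501 B=0 D=0] → run B
t=2: vr[A=1024/2501 B=1024/655 D=0 H=0] → run D
t=3: vr[A=1024/2501 B=1024/655 D=1024/423 E=0 H=0] → run E
t=4: vr[A=1024/2501 B=1024/655 D=1024/423 E=1024/423 F=0 H=0] → run F
t=5: vr[A=1024/2501 B=1024/655 D=1024/423 E=1024/423 F=1024/423 H=0] → run H
t=6: vr[A=1024/2501 B=1024/655 D=1024/423 E=1024/423 F=1024/423 H=1024/1991] → run A
t=7: vr[A=2048/2501 B=1024/655 D=1024/423 E=1024/423 F=1024/423 H=1024/1991] → run H
t=8: vr[A=2048/2501 B=1024/655 D=1024/423 E=1024/423 F=1024/423 H=2048/1991] → run A
t=9: vr[A=3072/2501 B=1024/655 D=1024/423 E=1024/423 F=1024/423 H=2048/1991] → run H
t=10: vr[A=3072/2501 B=1024/655 D=1024/423 E=1024/423 F=1024/423 H=3072/1991] → run A
t=11: vr[A=4096/2501 B=1024/655 D=1024/423 E=1024/423 F=1024/423 H=3072/1991] → run H
t=12: vr[A=4096/2501 B=1024/655 D=1024/423 E=1024/423 F=1024/423 H=4096/1991] → run B
t=13: vr[A=4096/2501 B=2048/655 D=1024/423 E=1024/423 F=1024/423 H=4096/1991] → run A
t=14: vr[B=2048/655 D=1024/423 E=1024/423 F=1024/423 H=4096/1991] → run H
t=15: vr[B=2048/655 D=1024/423 E=1024/423 F=1024/423 H=5120/1991] → run D
t=16: vr[B=2048/655 D=2048/423 E=1024/423 F=1024/423 H=5120/1991] → run E
t=17: vr[B=2048/655 D=2048/423 E=2048/423 F=1024/423 H=5120/1991] → run F
t=18: vr[B=2048/655 D=2048/423 E=2048/423 F=2048/423 H=5120/1991] → run H
t=19: vr[B=2048/655 D=2048/423 E=2048/423 F=2048/423] → run B
t=20: vr[D=2048/423 E=2048/423 F=2048/423] → run D
t=21: vr[D=1024/141 E=2048/423 F=2048/423] → run E
t=22: vr[D=1024/141 E=1024/141 F=2048/423] → run F
t=23: vr[D=1024/141 E=1024/141 F=1024/141] → run D
t=24: vr[D=4096/423 E=1024/141 F=1024/141] → run E
t=25: vr[D=4096/423 F=1024/141] → run F
t=26: vr[D=4096/423 F=4096/423] → run D
t=27: vr[F=4096/423] → run F
t=28: vr[F=5120/423] → run F
t=29: vr[F=2048/141] → run F
t=30: vr[F=7168/423] → run F
t=31: (idle)
t=32: (idle)
t=33: (idle)
t=34: (idle)

completion order = A, H, B, E, D, F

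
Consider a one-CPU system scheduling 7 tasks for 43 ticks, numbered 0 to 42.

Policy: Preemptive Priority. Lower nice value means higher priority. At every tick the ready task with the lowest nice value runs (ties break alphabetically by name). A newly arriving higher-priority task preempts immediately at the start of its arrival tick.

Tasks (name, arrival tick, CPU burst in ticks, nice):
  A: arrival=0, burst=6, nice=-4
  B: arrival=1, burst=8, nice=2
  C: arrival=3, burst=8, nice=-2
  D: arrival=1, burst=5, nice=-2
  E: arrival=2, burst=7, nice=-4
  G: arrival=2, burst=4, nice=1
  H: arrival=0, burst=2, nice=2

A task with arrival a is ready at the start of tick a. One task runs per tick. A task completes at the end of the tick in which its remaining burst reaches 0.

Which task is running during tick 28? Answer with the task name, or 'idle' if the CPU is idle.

t=0: ready={A,H} → run A
t=1: ready={A,B,D,H} → run A
t=2: ready={A,B,D,E,G,H} → run A
t=3: ready={A,B,C,D,E,G,H} → run A
t=4: ready={A,B,C,D,E,G,H} → run A
t=5: ready={A,B,C,D,E,G,H} → run A
t=6: ready={B,C,D,E,G,H} → run E
t=7: ready={B,C,D,E,G,H} → run E
t=8: ready={B,C,D,E,G,H} → run E
t=9: ready={B,C,D,E,G,H} → run E
t=10: ready={B,C,D,E,G,H} → run E
t=11: ready={B,C,D,E,G,H} → run E
t=12: ready={B,C,D,E,G,H} → run E
t=13: ready={B,C,D,G,H} → run C
t=14: ready={B,C,D,G,H} → run C
t=15: ready={B,C,D,G,H} → run C
t=16: ready={B,C,D,G,H} → run C
t=17: ready={B,C,D,G,H} → run C
t=18: ready={B,C,D,G,H} → run C
t=19: ready={B,C,D,G,H} → run C
t=20: ready={B,C,D,G,H} → run C
t=21: ready={B,D,G,H} → run D
t=22: ready={B,D,G,H} → run D
t=23: ready={B,D,G,H} → run D
t=24: ready={B,D,G,H} → run D
t=25: ready={B,D,G,H} → run D
t=26: ready={B,G,H} → run G
t=27: ready={B,G,H} → run G
t=28: ready={B,G,H} → run G
t=29: ready={B,G,H} → run G
t=30: ready={B,H} → run B
t=31: ready={B,H} → run B
t=32: ready={B,H} → run B
t=33: ready={B,H} → run B
t=34: ready={B,H} → run B
t=35: ready={B,H} → run B
t=36: ready={B,H} → run B
t=37: ready={B,H} → run B
t=38: ready={H} → run H
t=39: ready={H} → run H
t=40: (idle)
t=41: (idle)
t=42: (idle)

running at tick 28 = G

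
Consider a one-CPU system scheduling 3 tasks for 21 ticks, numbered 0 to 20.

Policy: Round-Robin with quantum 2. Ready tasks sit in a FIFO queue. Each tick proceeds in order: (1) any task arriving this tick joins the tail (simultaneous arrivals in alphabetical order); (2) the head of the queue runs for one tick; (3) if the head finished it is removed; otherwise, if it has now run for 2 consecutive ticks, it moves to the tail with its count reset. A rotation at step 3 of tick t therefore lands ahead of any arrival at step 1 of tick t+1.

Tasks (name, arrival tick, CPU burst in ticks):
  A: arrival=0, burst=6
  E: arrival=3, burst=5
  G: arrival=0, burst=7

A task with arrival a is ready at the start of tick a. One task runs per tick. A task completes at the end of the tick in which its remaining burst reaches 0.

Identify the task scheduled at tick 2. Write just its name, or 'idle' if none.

t=0: queue=[A,G] q_used=0 → run A
t=1: queue=[A,G] q_used=1 → run A
t=2: queue=[G,A] q_used=0 → run G
t=3: queue=[G,A,E] q_used=1 → run G
t=4: queue=[A,E,G] q_used=0 → run A
t=5: queue=[A,E,G] q_used=1 → run A
t=6: queue=[E,G,A] q_used=0 → run E
t=7: queue=[E,G,A] q_used=1 → run E
t=8: queue=[G,A,E] q_used=0 → run G
t=9: queue=[G,A,E] q_used=1 → run G
t=10: queue=[A,E,G] q_used=0 → run A
t=11: queue=[A,E,G] q_used=1 → run A
t=12: queue=[E,G] q_used=0 → run E
t=13: queue=[E,G] q_used=1 → run E
t=14: queue=[G,E] q_used=0 → run G
t=15: queue=[G,E] q_used=1 → run G
t=16: queue=[E,G] q_used=0 → run E
t=17: queue=[G] q_used=0 → run G
t=18: (idle)
t=19: (idle)
t=20: (idle)

running at tick 2 = G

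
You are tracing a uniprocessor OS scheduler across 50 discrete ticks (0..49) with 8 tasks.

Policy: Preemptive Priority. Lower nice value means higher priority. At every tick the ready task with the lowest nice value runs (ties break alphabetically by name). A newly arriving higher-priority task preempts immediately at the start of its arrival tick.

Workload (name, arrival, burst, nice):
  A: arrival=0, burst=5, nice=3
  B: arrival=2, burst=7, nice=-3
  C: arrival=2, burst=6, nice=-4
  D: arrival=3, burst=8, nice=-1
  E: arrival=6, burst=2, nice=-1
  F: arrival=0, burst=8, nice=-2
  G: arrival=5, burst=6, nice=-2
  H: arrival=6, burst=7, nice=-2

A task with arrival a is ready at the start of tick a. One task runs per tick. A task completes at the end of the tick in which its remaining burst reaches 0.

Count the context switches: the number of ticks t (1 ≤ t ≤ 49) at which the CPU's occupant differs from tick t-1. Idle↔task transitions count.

t=0: ready={A,F} → run F
t=1: ready={A,F} → run F
t=2: ready={A,B,C,F} → run C
t=3: ready={A,B,C,D,F} → run C
t=4: ready={A,B,C,D,F} → run C
t=5: ready={A,B,C,D,F,G} → run C
t=6: ready={A,B,C,D,E,F,G,H} → run C
t=7: ready={A,B,C,D,E,F,G,H} → run C
t=8: ready={A,B,D,E,F,G,H} → run B
t=9: ready={A,B,D,E,F,G,H} → run B
t=10: ready={A,B,D,E,F,G,H} → run B
t=11: ready={A,B,D,E,F,G,H} → run B
t=12: ready={A,B,D,E,F,G,H} → run B
t=13: ready={A,B,D,E,F,G,H} → run B
t=14: ready={A,B,D,E,F,G,H} → run B
t=15: ready={A,D,E,F,G,H} → run F
t=16: ready={A,D,E,F,G,H} → run F
t=17: ready={A,D,E,F,G,H} → run F
t=18: ready={A,D,E,F,G,H} → run F
t=19: ready={A,D,E,F,G,H} → run F
t=20: ready={A,D,E,F,G,H} → run F
t=21: ready={A,D,E,G,H} → run G
t=22: ready={A,D,E,G,H} → run G
t=23: ready={A,D,E,G,H} → run G
t=24: ready={A,D,E,G,H} → run G
t=25: ready={A,D,E,G,H} → run G
t=26: ready={A,D,E,G,H} → run G
t=27: ready={A,D,E,H} → run H
t=28: ready={A,D,E,H} → run H
t=29: ready={A,D,E,H} → run H
t=30: ready={A,D,E,H} → run H
t=31: ready={A,D,E,H} → run H
t=32: ready={A,D,E,H} → run H
t=33: ready={A,D,E,H} → run H
t=34: ready={A,D,E} → run D
t=35: ready={A,D,E} → run D
t=36: ready={A,D,E} → run D
t=37: ready={A,D,E} → run D
t=38: ready={A,D,E} → run D
t=39: ready={A,D,E} → run D
t=40: ready={A,D,E} → run D
t=41: ready={A,D,E} → run D
t=42: ready={A,E} → run E
t=43: ready={A,E} → run E
t=44: ready={A} → run A
t=45: ready={A} → run A
t=46: ready={A} → run A
t=47: ready={A} → run A
t=48: ready={A} → run A
t=49: (idle)

context switches = 9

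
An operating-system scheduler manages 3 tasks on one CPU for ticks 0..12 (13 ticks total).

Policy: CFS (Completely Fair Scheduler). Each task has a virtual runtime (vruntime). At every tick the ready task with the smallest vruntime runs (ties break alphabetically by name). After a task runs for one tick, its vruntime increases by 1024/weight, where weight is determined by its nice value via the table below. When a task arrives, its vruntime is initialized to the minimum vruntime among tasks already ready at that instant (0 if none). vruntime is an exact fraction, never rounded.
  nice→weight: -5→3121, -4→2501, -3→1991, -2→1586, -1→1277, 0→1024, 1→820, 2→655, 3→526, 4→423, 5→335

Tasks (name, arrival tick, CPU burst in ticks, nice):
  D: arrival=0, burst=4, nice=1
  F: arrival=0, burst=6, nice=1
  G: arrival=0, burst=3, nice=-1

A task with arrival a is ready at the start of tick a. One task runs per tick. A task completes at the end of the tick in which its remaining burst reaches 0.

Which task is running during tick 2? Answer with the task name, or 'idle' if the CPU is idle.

running at tick 2 = G

t=0: vr[D=0 F=0 G=0] → run D
t=1: vr[D=256/205 F=0 G=0] → run F
t=2: vr[D=256/205 F=256/205 G=0] → run G
t=3: vr[D=256/205 F=256/205 G=1024/1277] → run G
t=4: vr[D=256/205 F=256/205 G=2048/1277] → run D
t=5: vr[D=512/205 F=256/205 G=2048/1277] → run F
t=6: vr[D=512/205 F=512/205 G=2048/1277] → run G
t=7: vr[D=512/205 F=512/205] → run D
t=8: vr[D=768/205 F=512/205] → run F
t=9: vr[D=768/205 F=768/205] → run D
t=10: vr[F=768/205] → run F
t=11: vr[F=1024/205] → run F
t=12: vr[F=256/41] → run F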